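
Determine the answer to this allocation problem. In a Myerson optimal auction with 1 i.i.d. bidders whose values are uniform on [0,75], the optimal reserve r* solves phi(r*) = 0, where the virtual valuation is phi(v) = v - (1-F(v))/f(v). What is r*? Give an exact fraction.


Step 1: For U[0,75], F(v) = v/75 and f(v) = 1/75
Step 2: phi(v) = v - (1 - v/75)/(1/75) = v - (75 - v) = 2v - 75
Step 3: Set phi(r*) = 0: 2r* - 75 = 0
Step 4: r* = 75/2 (the number of bidders n = 1 does not enter)

75/2


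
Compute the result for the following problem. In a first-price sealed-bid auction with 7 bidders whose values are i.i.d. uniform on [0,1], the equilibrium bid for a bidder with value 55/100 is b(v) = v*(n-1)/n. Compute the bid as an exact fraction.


Step 1: The symmetric BNE bidding function is b(v) = v * (n-1) / n
Step 2: Substitute v = 11/20 and n = 7
Step 3: b = 11/20 * 6/7
Step 4: b = 33/70

33/70


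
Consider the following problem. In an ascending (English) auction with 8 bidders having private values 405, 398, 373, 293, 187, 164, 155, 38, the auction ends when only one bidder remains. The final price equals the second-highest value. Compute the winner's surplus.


Step 1: Identify the highest value: 405
Step 2: Identify the second-highest value: 398
Step 3: The final price = second-highest value = 398
Step 4: Surplus = 405 - 398 = 7

7


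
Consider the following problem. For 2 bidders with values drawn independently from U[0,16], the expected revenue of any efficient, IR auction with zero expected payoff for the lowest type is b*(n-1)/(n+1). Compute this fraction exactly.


Step 1: By Revenue Equivalence, expected revenue = b*(n-1)/(n+1)
Step 2: Substituting n = 2, b = 16
Step 3: Revenue = 16*(2-1)/(2+1) = 16*1/3
Step 4: Revenue = 16/3

16/3


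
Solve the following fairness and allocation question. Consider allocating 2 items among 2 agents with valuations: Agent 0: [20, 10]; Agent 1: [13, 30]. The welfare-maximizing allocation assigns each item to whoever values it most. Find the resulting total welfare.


Step 1: For each item, find the maximum value among all agents.
Step 2: Item 0 -> Agent 0 (value 20)
Step 3: Item 1 -> Agent 1 (value 30)
Step 4: Total welfare = 20 + 30 = 50

50


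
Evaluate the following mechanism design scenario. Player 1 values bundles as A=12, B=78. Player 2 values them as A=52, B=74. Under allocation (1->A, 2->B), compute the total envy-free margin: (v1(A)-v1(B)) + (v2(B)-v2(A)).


Step 1: Player 1's margin = v1(A) - v1(B) = 12 - 78 = -66
Step 2: Player 2's margin = v2(B) - v2(A) = 74 - 52 = 22
Step 3: Total margin = -66 + 22 = -44

-44


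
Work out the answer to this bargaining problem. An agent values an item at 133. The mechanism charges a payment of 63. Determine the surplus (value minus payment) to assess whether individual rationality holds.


Step 1: Surplus = value - payment = 133 - 63 = 70
Step 2: IR is satisfied (surplus >= 0)

70


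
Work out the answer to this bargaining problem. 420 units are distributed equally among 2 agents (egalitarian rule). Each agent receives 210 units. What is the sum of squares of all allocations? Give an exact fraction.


Step 1: Each agent's share = 420/2 = 210
Step 2: Square of each share = (210)^2 = 44100
Step 3: Sum of squares = 2 * 44100 = 88200

88200


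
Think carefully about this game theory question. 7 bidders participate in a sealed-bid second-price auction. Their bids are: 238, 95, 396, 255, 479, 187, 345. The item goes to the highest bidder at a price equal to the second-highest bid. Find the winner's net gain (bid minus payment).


Step 1: Sort bids in descending order: 479, 396, 345, 255, 238, 187, 95
Step 2: The winning bid is the highest: 479
Step 3: The payment equals the second-highest bid: 396
Step 4: Surplus = winner's bid - payment = 479 - 396 = 83

83


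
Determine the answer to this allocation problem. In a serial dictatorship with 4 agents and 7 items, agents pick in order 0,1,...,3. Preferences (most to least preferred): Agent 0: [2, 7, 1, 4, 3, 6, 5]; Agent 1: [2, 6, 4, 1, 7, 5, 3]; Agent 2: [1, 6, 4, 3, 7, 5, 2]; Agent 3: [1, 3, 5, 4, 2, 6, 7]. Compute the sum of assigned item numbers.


Step 1: Agent 0 picks item 2
Step 2: Agent 1 picks item 6
Step 3: Agent 2 picks item 1
Step 4: Agent 3 picks item 3
Step 5: Sum = 2 + 6 + 1 + 3 = 12

12


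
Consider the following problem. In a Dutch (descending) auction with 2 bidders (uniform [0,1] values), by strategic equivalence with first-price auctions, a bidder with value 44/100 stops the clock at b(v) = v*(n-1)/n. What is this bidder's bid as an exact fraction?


Step 1: Dutch auctions are strategically equivalent to first-price auctions
Step 2: The equilibrium bid is b(v) = v*(n-1)/n
Step 3: b = 11/25 * 1/2
Step 4: b = 11/50

11/50


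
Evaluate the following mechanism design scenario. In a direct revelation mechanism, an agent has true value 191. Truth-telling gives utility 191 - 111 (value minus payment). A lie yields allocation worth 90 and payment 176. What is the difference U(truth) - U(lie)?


Step 1: U(truth) = value - payment = 191 - 111 = 80
Step 2: U(lie) = allocation - payment = 90 - 176 = -86
Step 3: IC gap = 80 - (-86) = 166

166


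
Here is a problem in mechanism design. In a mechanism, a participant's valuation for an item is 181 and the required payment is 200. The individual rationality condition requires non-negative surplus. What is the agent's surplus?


Step 1: Surplus = value - payment = 181 - 200 = -19
Step 2: IR is violated (surplus < 0)

-19


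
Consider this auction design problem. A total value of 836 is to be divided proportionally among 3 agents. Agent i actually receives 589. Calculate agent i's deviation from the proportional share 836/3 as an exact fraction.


Step 1: Proportional share = 836/3
Step 2: Agent's actual allocation = 589
Step 3: Excess = 589 - 836/3 = 931/3

931/3


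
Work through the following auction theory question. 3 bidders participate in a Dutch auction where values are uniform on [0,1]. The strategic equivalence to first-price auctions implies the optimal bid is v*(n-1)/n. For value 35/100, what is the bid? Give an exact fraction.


Step 1: Dutch auctions are strategically equivalent to first-price auctions
Step 2: The equilibrium bid is b(v) = v*(n-1)/n
Step 3: b = 7/20 * 2/3
Step 4: b = 7/30

7/30


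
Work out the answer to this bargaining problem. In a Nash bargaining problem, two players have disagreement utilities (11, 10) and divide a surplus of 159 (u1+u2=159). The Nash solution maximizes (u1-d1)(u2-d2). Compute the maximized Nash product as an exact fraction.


Step 1: The Nash solution splits surplus symmetrically above the disagreement point
Step 2: u1 = (total + d1 - d2)/2 = (159 + 11 - 10)/2 = 80
Step 3: u2 = (total - d1 + d2)/2 = (159 - 11 + 10)/2 = 79
Step 4: Nash product = (80 - 11) * (79 - 10)
Step 5: = 69 * 69 = 4761

4761


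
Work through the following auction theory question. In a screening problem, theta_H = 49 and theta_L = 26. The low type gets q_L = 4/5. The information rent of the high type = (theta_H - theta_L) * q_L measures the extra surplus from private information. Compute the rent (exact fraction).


Step 1: theta_H - theta_L = 49 - 26 = 23
Step 2: Information rent = (theta_H - theta_L) * q_L
Step 3: = 23 * 4/5
Step 4: = 92/5

92/5


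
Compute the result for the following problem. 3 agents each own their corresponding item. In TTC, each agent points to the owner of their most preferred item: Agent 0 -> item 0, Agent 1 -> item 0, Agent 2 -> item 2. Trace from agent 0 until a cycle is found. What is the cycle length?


Step 1: Trace the pointer graph from agent 0: 0 -> 0
Step 2: A cycle is detected when we revisit agent 0
Step 3: The cycle is: 0 -> 0
Step 4: Cycle length = 1

1


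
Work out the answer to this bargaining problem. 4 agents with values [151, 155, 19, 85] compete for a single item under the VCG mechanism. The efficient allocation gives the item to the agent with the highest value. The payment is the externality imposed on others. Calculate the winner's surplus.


Step 1: The winner is the agent with the highest value: agent 1 with value 155
Step 2: Values of other agents: [151, 19, 85]
Step 3: VCG payment = max of others' values = 151
Step 4: Surplus = 155 - 151 = 4

4


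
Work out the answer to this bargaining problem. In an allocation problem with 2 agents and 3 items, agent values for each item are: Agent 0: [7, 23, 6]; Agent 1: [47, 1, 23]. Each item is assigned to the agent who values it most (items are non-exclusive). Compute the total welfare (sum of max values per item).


Step 1: For each item, find the maximum value among all agents.
Step 2: Item 0 -> Agent 1 (value 47)
Step 3: Item 1 -> Agent 0 (value 23)
Step 4: Item 2 -> Agent 1 (value 23)
Step 5: Total welfare = 47 + 23 + 23 = 93

93


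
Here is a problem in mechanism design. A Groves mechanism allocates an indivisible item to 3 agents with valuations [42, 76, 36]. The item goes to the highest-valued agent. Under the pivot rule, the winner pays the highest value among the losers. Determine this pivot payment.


Step 1: The efficient winner is agent 1 with value 76
Step 2: Other agents' values: [42, 36]
Step 3: Pivot payment = max(others) = 42
Step 4: The winner pays 42

42


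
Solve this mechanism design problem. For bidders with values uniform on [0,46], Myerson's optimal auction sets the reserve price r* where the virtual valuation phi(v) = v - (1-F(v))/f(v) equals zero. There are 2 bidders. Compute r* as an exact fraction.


Step 1: For U[0,46], F(v) = v/46 and f(v) = 1/46
Step 2: phi(v) = v - (1 - v/46)/(1/46) = v - (46 - v) = 2v - 46
Step 3: Set phi(r*) = 0: 2r* - 46 = 0
Step 4: r* = 46/2 = 23 (the number of bidders n = 2 does not enter)

23


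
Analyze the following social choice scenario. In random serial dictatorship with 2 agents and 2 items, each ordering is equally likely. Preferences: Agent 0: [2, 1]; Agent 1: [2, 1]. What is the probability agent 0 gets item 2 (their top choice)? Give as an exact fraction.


Step 1: Agent 0 wants item 2
Step 2: There are 2 possible orderings of agents
Step 3: In 1 orderings, agent 0 gets item 2
Step 4: Probability = 1/2

1/2


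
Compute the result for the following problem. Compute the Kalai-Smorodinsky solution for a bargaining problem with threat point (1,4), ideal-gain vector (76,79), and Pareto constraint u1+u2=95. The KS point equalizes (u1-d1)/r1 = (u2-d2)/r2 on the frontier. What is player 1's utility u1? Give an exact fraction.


Step 1: At the KS point, (u1-d1)/r1 = (u2-d2)/r2 = t and u1+u2 = 95
Step 2: u1 = d1 + r1*t and u2 = d2 + r2*t, so (d1 + r1*t) + (d2 + r2*t) = 95
Step 3: t = (95 - 1 - 4)/(76 + 79) = 90/155 = 18/31
Step 4: u1 = d1 + r1*t = 1 + 76 * 18/31 = 1399/31
Step 5: (Check: u2 = d2 + r2*t = 1546/31; u1+u2 = 1399/31 + 1546/31 = 95, on the frontier.)

1399/31


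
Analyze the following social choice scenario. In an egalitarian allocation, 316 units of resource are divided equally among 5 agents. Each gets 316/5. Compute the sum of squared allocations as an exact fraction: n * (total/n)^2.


Step 1: Each agent's share = 316/5
Step 2: Square of each share = (316/5)^2 = 99856/25
Step 3: Sum of squares = 5 * 99856/25 = 99856/5

99856/5


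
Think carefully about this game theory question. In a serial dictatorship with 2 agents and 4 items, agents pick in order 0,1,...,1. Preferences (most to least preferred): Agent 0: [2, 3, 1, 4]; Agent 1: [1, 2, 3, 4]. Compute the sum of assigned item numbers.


Step 1: Agent 0 picks item 2
Step 2: Agent 1 picks item 1
Step 3: Sum = 2 + 1 = 3

3


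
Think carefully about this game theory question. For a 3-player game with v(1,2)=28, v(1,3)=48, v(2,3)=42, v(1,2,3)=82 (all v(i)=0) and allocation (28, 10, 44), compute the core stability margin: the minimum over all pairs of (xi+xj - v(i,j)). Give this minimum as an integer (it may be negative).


Step 1: Slack for coalition (1,2): x1+x2 - v12 = 38 - 28 = 10
Step 2: Slack for coalition (1,3): x1+x3 - v13 = 72 - 48 = 24
Step 3: Slack for coalition (2,3): x2+x3 - v23 = 54 - 42 = 12
Step 4: Minimum slack = min(10, 24, 12) = 10, attained by (1,2); no pair can gain by deviating, so the allocation is in the core

10


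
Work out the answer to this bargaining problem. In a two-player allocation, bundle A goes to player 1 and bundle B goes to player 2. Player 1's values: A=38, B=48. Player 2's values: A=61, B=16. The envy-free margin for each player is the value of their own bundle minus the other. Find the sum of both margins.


Step 1: Player 1's margin = v1(A) - v1(B) = 38 - 48 = -10
Step 2: Player 2's margin = v2(B) - v2(A) = 16 - 61 = -45
Step 3: Total margin = -10 + -45 = -55

-55


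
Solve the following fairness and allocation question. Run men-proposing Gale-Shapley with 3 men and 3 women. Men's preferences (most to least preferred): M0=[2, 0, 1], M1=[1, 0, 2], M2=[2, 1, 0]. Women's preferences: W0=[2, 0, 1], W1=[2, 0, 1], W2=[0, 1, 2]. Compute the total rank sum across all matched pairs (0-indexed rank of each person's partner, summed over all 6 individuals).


Step 1: Run Gale-Shapley (men propose, women hold best offer):
  M0 proposes to W2; she accepts
  M1 proposes to W1; she accepts
  M2 proposes to W2; rejected
  M2 proposes to W1; she switches from M1
  M1 proposes to W0; she accepts
Step 2: Final matching: W0-M1, W1-M2, W2-M0
Step 3: 0-indexed ranks (man's rank of his match, then woman's): 1 + 2 + 1 + 0 + 0 + 0
Step 4: Total rank sum = 4

4


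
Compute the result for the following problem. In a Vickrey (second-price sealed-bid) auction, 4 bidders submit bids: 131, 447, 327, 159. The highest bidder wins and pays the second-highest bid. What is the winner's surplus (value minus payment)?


Step 1: Sort bids in descending order: 447, 327, 159, 131
Step 2: The winning bid is the highest: 447
Step 3: The payment equals the second-highest bid: 327
Step 4: Surplus = winner's bid - payment = 447 - 327 = 120

120


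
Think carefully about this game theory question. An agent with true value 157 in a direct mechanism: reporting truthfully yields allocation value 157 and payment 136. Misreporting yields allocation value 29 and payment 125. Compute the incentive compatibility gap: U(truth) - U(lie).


Step 1: U(truth) = value - payment = 157 - 136 = 21
Step 2: U(lie) = allocation - payment = 29 - 125 = -96
Step 3: IC gap = 21 - (-96) = 117

117


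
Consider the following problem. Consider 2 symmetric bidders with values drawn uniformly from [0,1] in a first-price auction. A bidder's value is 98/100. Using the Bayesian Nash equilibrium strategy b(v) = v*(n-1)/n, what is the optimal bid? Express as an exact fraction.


Step 1: The symmetric BNE bidding function is b(v) = v * (n-1) / n
Step 2: Substitute v = 49/50 and n = 2
Step 3: b = 49/50 * 1/2
Step 4: b = 49/100

49/100


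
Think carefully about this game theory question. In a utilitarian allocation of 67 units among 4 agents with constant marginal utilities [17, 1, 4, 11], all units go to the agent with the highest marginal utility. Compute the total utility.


Step 1: The marginal utilities are [17, 1, 4, 11]
Step 2: The highest marginal utility is 17
Step 3: All 67 units go to that agent
Step 4: Total utility = 17 * 67 = 1139

1139


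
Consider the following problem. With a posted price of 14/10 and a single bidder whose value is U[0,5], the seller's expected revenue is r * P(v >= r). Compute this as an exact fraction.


Step 1: Posted price r = 7/5, value support [0,5]
Step 2: P(v >= r) = (5 - 7/5)/5 = 18/25
Step 3: Expected revenue = r * P(v >= r) = 7/5 * 18/25
Step 4: Revenue = 126/125

126/125


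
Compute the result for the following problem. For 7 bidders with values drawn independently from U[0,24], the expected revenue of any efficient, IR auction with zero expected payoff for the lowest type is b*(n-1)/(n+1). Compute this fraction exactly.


Step 1: By Revenue Equivalence, expected revenue = b*(n-1)/(n+1)
Step 2: Substituting n = 7, b = 24
Step 3: Revenue = 24*(7-1)/(7+1) = 24*6/8
Step 4: Revenue = 144/8 = 18

18


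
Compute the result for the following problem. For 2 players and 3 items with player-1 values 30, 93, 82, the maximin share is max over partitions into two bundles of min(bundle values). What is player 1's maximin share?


Step 1: Item values = 30, 93, 82
Step 2: Enumerate all 2-bundle partitions and take the smaller bundle:
  Partition 1: {30} vs {93,82} -> bundles 30, 175; min = 30
  Partition 2: {93} vs {30,82} -> bundles 93, 112; min = 93
  Partition 3: {82} vs {30,93} -> bundles 82, 123; min = 82
Step 3: MMS = max(30, 93, 82) = 93

93


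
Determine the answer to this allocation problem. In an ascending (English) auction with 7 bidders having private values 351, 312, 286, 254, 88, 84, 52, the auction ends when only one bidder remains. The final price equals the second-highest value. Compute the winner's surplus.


Step 1: Identify the highest value: 351
Step 2: Identify the second-highest value: 312
Step 3: The final price = second-highest value = 312
Step 4: Surplus = 351 - 312 = 39

39


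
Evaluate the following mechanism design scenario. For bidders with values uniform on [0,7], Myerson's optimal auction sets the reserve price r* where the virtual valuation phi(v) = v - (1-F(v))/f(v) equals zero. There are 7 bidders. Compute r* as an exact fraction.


Step 1: For U[0,7], F(v) = v/7 and f(v) = 1/7
Step 2: phi(v) = v - (1 - v/7)/(1/7) = v - (7 - v) = 2v - 7
Step 3: Set phi(r*) = 0: 2r* - 7 = 0
Step 4: r* = 7/2 (the number of bidders n = 7 does not enter)

7/2


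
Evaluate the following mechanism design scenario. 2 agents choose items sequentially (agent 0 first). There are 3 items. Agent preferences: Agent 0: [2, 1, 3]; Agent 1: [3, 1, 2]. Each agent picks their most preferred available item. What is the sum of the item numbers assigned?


Step 1: Agent 0 picks item 2
Step 2: Agent 1 picks item 3
Step 3: Sum = 2 + 3 = 5

5


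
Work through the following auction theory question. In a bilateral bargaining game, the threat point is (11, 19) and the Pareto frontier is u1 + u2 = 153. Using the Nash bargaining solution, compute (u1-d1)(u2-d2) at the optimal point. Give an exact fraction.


Step 1: The Nash solution splits surplus symmetrically above the disagreement point
Step 2: u1 = (total + d1 - d2)/2 = (153 + 11 - 19)/2 = 145/2
Step 3: u2 = (total - d1 + d2)/2 = (153 - 11 + 19)/2 = 161/2
Step 4: Nash product = (145/2 - 11) * (161/2 - 19)
Step 5: = 123/2 * 123/2 = 15129/4

15129/4


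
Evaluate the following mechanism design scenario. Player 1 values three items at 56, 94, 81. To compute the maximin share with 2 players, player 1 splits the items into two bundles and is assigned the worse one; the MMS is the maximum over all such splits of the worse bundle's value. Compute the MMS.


Step 1: Item values = 56, 94, 81
Step 2: Enumerate all 2-bundle partitions and take the smaller bundle:
  Partition 1: {56} vs {94,81} -> bundles 56, 175; min = 56
  Partition 2: {94} vs {56,81} -> bundles 94, 137; min = 94
  Partition 3: {81} vs {56,94} -> bundles 81, 150; min = 81
Step 3: MMS = max(56, 94, 81) = 94

94


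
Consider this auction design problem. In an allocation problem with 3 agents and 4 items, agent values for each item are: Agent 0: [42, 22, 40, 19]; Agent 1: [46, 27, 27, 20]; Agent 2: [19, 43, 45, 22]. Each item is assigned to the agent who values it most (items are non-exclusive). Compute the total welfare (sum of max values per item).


Step 1: For each item, find the maximum value among all agents.
Step 2: Item 0 -> Agent 1 (value 46)
Step 3: Item 1 -> Agent 2 (value 43)
Step 4: Item 2 -> Agent 2 (value 45)
Step 5: Item 3 -> Agent 2 (value 22)
Step 6: Total welfare = 46 + 43 + 45 + 22 = 156

156


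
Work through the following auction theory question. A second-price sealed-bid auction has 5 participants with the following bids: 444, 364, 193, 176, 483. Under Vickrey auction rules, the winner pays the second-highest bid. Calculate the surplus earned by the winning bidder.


Step 1: Sort bids in descending order: 483, 444, 364, 193, 176
Step 2: The winning bid is the highest: 483
Step 3: The payment equals the second-highest bid: 444
Step 4: Surplus = winner's bid - payment = 483 - 444 = 39

39


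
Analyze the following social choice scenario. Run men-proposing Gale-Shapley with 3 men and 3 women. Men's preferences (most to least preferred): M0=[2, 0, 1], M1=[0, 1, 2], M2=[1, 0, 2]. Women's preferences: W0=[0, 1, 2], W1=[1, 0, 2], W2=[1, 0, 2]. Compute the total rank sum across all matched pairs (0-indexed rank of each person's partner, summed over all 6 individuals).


Step 1: Run Gale-Shapley (men propose, women hold best offer):
  M0 proposes to W2; she accepts
  M1 proposes to W0; she accepts
  M2 proposes to W1; she accepts
Step 2: Final matching: W0-M1, W1-M2, W2-M0
Step 3: 0-indexed ranks (man's rank of his match, then woman's): 0 + 1 + 0 + 2 + 0 + 1
Step 4: Total rank sum = 4

4


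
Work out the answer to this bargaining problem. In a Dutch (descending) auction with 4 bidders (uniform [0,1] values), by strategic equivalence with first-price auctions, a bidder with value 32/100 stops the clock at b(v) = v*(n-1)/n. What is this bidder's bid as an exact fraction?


Step 1: Dutch auctions are strategically equivalent to first-price auctions
Step 2: The equilibrium bid is b(v) = v*(n-1)/n
Step 3: b = 8/25 * 3/4
Step 4: b = 6/25

6/25


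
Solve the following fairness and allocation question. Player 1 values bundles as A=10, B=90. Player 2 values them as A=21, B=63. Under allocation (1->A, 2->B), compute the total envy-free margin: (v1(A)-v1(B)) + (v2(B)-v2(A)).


Step 1: Player 1's margin = v1(A) - v1(B) = 10 - 90 = -80
Step 2: Player 2's margin = v2(B) - v2(A) = 63 - 21 = 42
Step 3: Total margin = -80 + 42 = -38

-38


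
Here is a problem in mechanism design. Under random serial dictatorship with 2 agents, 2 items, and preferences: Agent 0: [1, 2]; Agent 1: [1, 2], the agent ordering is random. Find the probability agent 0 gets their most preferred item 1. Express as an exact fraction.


Step 1: Agent 0 wants item 1
Step 2: There are 2 possible orderings of agents
Step 3: In 1 orderings, agent 0 gets item 1
Step 4: Probability = 1/2

1/2


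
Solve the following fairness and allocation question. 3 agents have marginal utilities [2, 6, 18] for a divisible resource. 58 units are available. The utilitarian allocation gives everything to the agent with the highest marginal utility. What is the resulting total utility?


Step 1: The marginal utilities are [2, 6, 18]
Step 2: The highest marginal utility is 18
Step 3: All 58 units go to that agent
Step 4: Total utility = 18 * 58 = 1044

1044


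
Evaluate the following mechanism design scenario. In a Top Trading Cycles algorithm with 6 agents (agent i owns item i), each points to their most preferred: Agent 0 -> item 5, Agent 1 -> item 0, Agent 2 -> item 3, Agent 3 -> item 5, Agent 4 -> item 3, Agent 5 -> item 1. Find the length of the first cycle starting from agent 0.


Step 1: Trace the pointer graph from agent 0: 0 -> 5 -> 1 -> 0
Step 2: A cycle is detected when we revisit agent 0
Step 3: The cycle is: 0 -> 5 -> 1 -> 0
Step 4: Cycle length = 3

3


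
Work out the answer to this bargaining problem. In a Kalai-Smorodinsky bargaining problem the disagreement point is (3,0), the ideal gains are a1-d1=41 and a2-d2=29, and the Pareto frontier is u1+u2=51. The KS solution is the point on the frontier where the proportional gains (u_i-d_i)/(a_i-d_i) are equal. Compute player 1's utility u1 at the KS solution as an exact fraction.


Step 1: At the KS point, (u1-d1)/r1 = (u2-d2)/r2 = t and u1+u2 = 51
Step 2: u1 = d1 + r1*t and u2 = d2 + r2*t, so (d1 + r1*t) + (d2 + r2*t) = 51
Step 3: t = (51 - 3 - 0)/(41 + 29) = 48/70 = 24/35
Step 4: u1 = d1 + r1*t = 3 + 41 * 24/35 = 1089/35
Step 5: (Check: u2 = d2 + r2*t = 696/35; u1+u2 = 1089/35 + 696/35 = 51, on the frontier.)

1089/35


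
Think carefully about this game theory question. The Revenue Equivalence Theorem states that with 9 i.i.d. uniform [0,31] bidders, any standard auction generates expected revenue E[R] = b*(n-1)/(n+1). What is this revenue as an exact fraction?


Step 1: By Revenue Equivalence, expected revenue = b*(n-1)/(n+1)
Step 2: Substituting n = 9, b = 31
Step 3: Revenue = 31*(9-1)/(9+1) = 31*8/10
Step 4: Revenue = 248/10 = 124/5

124/5


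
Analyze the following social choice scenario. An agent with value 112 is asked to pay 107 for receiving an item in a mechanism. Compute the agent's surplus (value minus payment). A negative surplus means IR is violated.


Step 1: Surplus = value - payment = 112 - 107 = 5
Step 2: IR is satisfied (surplus >= 0)

5


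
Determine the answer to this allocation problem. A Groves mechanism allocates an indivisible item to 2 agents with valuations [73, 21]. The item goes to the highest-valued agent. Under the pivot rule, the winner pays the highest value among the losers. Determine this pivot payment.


Step 1: The efficient winner is agent 0 with value 73
Step 2: Other agents' values: [21]
Step 3: Pivot payment = max(others) = 21
Step 4: The winner pays 21

21


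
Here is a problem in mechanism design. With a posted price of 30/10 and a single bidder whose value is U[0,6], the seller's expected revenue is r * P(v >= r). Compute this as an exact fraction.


Step 1: Posted price r = 3, value support [0,6]
Step 2: P(v >= r) = (6 - 3)/6 = 1/2
Step 3: Expected revenue = r * P(v >= r) = 3 * 1/2
Step 4: Revenue = 3/2

3/2


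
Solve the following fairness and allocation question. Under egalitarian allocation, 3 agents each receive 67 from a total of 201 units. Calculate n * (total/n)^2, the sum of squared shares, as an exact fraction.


Step 1: Each agent's share = 201/3 = 67
Step 2: Square of each share = (67)^2 = 4489
Step 3: Sum of squares = 3 * 4489 = 13467

13467


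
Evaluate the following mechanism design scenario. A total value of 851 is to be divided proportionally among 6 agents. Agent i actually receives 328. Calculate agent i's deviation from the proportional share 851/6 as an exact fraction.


Step 1: Proportional share = 851/6
Step 2: Agent's actual allocation = 328
Step 3: Excess = 328 - 851/6 = 1117/6

1117/6


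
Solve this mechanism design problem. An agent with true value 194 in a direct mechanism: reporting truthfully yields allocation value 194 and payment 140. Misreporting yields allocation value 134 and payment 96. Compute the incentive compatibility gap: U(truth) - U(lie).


Step 1: U(truth) = value - payment = 194 - 140 = 54
Step 2: U(lie) = allocation - payment = 134 - 96 = 38
Step 3: IC gap = 54 - 38 = 16

16


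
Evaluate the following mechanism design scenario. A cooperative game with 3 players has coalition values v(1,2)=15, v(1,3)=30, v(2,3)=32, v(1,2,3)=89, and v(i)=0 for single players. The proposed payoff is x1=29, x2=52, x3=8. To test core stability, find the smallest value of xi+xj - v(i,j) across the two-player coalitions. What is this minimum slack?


Step 1: Slack for coalition (1,2): x1+x2 - v12 = 81 - 15 = 66
Step 2: Slack for coalition (1,3): x1+x3 - v13 = 37 - 30 = 7
Step 3: Slack for coalition (2,3): x2+x3 - v23 = 60 - 32 = 28
Step 4: Minimum slack = min(66, 7, 28) = 7, attained by (1,3); no pair can gain by deviating, so the allocation is in the core

7


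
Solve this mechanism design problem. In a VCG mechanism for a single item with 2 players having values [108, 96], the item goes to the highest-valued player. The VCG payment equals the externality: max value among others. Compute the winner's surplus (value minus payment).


Step 1: The winner is the agent with the highest value: agent 0 with value 108
Step 2: Values of other agents: [96]
Step 3: VCG payment = max of others' values = 96
Step 4: Surplus = 108 - 96 = 12

12


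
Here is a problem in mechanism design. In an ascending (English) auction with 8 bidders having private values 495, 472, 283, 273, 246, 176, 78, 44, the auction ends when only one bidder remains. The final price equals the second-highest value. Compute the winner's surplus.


Step 1: Identify the highest value: 495
Step 2: Identify the second-highest value: 472
Step 3: The final price = second-highest value = 472
Step 4: Surplus = 495 - 472 = 23

23


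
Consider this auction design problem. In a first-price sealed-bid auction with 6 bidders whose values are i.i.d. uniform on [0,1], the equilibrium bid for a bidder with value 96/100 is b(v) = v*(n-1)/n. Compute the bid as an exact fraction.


Step 1: The symmetric BNE bidding function is b(v) = v * (n-1) / n
Step 2: Substitute v = 24/25 and n = 6
Step 3: b = 24/25 * 5/6
Step 4: b = 4/5

4/5


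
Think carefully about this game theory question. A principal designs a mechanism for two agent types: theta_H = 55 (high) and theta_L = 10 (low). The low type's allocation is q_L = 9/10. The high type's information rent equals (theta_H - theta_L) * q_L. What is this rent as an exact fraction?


Step 1: theta_H - theta_L = 55 - 10 = 45
Step 2: Information rent = (theta_H - theta_L) * q_L
Step 3: = 45 * 9/10
Step 4: = 81/2

81/2


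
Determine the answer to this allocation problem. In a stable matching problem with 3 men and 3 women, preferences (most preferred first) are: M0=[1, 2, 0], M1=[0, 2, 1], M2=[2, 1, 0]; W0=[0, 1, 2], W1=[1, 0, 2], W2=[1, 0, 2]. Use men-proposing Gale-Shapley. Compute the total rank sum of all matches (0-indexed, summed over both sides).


Step 1: Run Gale-Shapley (men propose, women hold best offer):
  M0 proposes to W1; she accepts
  M1 proposes to W0; she accepts
  M2 proposes to W2; she accepts
Step 2: Final matching: W0-M1, W1-M0, W2-M2
Step 3: 0-indexed ranks (man's rank of his match, then woman's): 0 + 1 + 0 + 1 + 0 + 2
Step 4: Total rank sum = 4

4


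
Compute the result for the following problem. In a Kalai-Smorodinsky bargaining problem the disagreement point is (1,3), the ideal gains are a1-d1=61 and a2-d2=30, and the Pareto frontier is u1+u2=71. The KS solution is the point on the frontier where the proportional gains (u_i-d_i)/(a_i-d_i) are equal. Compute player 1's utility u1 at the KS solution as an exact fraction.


Step 1: At the KS point, (u1-d1)/r1 = (u2-d2)/r2 = t and u1+u2 = 71
Step 2: u1 = d1 + r1*t and u2 = d2 + r2*t, so (d1 + r1*t) + (d2 + r2*t) = 71
Step 3: t = (71 - 1 - 3)/(61 + 30) = 67/91
Step 4: u1 = d1 + r1*t = 1 + 61 * 67/91 = 4178/91
Step 5: (Check: u2 = d2 + r2*t = 2283/91; u1+u2 = 4178/91 + 2283/91 = 71, on the frontier.)

4178/91


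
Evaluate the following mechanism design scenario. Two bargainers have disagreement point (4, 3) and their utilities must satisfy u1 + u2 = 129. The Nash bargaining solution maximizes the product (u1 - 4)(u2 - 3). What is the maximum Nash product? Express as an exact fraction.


Step 1: The Nash solution splits surplus symmetrically above the disagreement point
Step 2: u1 = (total + d1 - d2)/2 = (129 + 4 - 3)/2 = 65
Step 3: u2 = (total - d1 + d2)/2 = (129 - 4 + 3)/2 = 64
Step 4: Nash product = (65 - 4) * (64 - 3)
Step 5: = 61 * 61 = 3721

3721


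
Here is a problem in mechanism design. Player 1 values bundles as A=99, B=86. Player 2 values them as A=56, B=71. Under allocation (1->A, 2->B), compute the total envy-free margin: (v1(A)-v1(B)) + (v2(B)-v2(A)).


Step 1: Player 1's margin = v1(A) - v1(B) = 99 - 86 = 13
Step 2: Player 2's margin = v2(B) - v2(A) = 71 - 56 = 15
Step 3: Total margin = 13 + 15 = 28

28


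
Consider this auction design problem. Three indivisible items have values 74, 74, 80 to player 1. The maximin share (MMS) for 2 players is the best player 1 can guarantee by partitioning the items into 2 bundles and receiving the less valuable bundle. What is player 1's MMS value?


Step 1: Item values = 74, 74, 80
Step 2: Enumerate all 2-bundle partitions and take the smaller bundle:
  Partition 1: {74} vs {74,80} -> bundles 74, 154; min = 74
  Partition 2: {74} vs {74,80} -> bundles 74, 154; min = 74
  Partition 3: {80} vs {74,74} -> bundles 80, 148; min = 80
Step 3: MMS = max(74, 74, 80) = 80

80


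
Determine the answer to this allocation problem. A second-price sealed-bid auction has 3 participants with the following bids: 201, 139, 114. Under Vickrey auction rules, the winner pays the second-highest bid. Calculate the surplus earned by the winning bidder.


Step 1: Sort bids in descending order: 201, 139, 114
Step 2: The winning bid is the highest: 201
Step 3: The payment equals the second-highest bid: 139
Step 4: Surplus = winner's bid - payment = 201 - 139 = 62

62


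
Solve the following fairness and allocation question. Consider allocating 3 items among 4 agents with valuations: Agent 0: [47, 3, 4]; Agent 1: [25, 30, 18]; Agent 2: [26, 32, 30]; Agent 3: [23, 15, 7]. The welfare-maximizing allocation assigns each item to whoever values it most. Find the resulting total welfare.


Step 1: For each item, find the maximum value among all agents.
Step 2: Item 0 -> Agent 0 (value 47)
Step 3: Item 1 -> Agent 2 (value 32)
Step 4: Item 2 -> Agent 2 (value 30)
Step 5: Total welfare = 47 + 32 + 30 = 109

109


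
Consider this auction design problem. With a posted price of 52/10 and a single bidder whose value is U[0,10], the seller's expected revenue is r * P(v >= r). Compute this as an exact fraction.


Step 1: Posted price r = 26/5, value support [0,10]
Step 2: P(v >= r) = (10 - 26/5)/10 = 12/25
Step 3: Expected revenue = r * P(v >= r) = 26/5 * 12/25
Step 4: Revenue = 312/125

312/125


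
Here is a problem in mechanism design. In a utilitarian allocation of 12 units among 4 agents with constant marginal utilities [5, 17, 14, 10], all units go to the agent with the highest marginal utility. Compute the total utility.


Step 1: The marginal utilities are [5, 17, 14, 10]
Step 2: The highest marginal utility is 17
Step 3: All 12 units go to that agent
Step 4: Total utility = 17 * 12 = 204

204


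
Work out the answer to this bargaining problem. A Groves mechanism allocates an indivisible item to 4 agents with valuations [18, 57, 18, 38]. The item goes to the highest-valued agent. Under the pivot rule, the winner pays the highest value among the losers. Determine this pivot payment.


Step 1: The efficient winner is agent 1 with value 57
Step 2: Other agents' values: [18, 18, 38]
Step 3: Pivot payment = max(others) = 38
Step 4: The winner pays 38

38


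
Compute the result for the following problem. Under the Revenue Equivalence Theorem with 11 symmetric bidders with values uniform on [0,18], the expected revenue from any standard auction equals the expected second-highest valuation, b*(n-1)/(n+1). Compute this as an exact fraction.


Step 1: By Revenue Equivalence, expected revenue = b*(n-1)/(n+1)
Step 2: Substituting n = 11, b = 18
Step 3: Revenue = 18*(11-1)/(11+1) = 18*10/12
Step 4: Revenue = 180/12 = 15

15


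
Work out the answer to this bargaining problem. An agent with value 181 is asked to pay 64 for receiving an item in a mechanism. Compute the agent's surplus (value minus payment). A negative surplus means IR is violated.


Step 1: Surplus = value - payment = 181 - 64 = 117
Step 2: IR is satisfied (surplus >= 0)

117


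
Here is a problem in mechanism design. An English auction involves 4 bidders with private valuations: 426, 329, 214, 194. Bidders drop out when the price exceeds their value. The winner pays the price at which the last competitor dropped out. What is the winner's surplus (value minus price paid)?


Step 1: Identify the highest value: 426
Step 2: Identify the second-highest value: 329
Step 3: The final price = second-highest value = 329
Step 4: Surplus = 426 - 329 = 97

97


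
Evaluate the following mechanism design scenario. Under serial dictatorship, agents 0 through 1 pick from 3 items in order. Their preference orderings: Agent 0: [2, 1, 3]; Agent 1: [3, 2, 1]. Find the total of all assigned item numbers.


Step 1: Agent 0 picks item 2
Step 2: Agent 1 picks item 3
Step 3: Sum = 2 + 3 = 5

5


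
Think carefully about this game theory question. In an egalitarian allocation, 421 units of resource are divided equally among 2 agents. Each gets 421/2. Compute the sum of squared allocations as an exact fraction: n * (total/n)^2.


Step 1: Each agent's share = 421/2
Step 2: Square of each share = (421/2)^2 = 177241/4
Step 3: Sum of squares = 2 * 177241/4 = 177241/2

177241/2


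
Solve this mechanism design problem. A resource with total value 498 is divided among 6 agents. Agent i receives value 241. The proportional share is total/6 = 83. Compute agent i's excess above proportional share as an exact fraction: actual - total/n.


Step 1: Proportional share = 498/6 = 83
Step 2: Agent's actual allocation = 241
Step 3: Excess = 241 - 83 = 158

158


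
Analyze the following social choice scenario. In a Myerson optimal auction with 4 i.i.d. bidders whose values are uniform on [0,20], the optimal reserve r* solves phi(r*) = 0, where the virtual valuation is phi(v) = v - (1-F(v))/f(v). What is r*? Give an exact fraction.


Step 1: For U[0,20], F(v) = v/20 and f(v) = 1/20
Step 2: phi(v) = v - (1 - v/20)/(1/20) = v - (20 - v) = 2v - 20
Step 3: Set phi(r*) = 0: 2r* - 20 = 0
Step 4: r* = 20/2 = 10 (the number of bidders n = 4 does not enter)

10


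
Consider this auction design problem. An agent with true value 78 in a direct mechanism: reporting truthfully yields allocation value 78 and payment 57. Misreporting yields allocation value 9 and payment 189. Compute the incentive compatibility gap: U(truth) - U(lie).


Step 1: U(truth) = value - payment = 78 - 57 = 21
Step 2: U(lie) = allocation - payment = 9 - 189 = -180
Step 3: IC gap = 21 - (-180) = 201

201


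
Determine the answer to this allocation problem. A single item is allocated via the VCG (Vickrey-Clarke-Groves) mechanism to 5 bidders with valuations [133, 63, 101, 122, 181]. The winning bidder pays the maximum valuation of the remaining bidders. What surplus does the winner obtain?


Step 1: The winner is the agent with the highest value: agent 4 with value 181
Step 2: Values of other agents: [133, 63, 101, 122]
Step 3: VCG payment = max of others' values = 133
Step 4: Surplus = 181 - 133 = 48

48


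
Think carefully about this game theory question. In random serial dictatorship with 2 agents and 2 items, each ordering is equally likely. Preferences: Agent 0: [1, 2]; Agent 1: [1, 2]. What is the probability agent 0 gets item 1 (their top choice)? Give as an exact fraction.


Step 1: Agent 0 wants item 1
Step 2: There are 2 possible orderings of agents
Step 3: In 1 orderings, agent 0 gets item 1
Step 4: Probability = 1/2

1/2


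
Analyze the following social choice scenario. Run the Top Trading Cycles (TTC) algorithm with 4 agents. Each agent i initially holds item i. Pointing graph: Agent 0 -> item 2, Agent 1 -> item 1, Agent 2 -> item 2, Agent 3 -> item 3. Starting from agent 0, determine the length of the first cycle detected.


Step 1: Trace the pointer graph from agent 0: 0 -> 2 -> 2
Step 2: A cycle is detected when we revisit agent 2
Step 3: The cycle is: 2 -> 2
Step 4: Cycle length = 1

1


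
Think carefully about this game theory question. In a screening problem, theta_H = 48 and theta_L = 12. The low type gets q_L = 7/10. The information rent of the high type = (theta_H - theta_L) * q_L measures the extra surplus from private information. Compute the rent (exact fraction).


Step 1: theta_H - theta_L = 48 - 12 = 36
Step 2: Information rent = (theta_H - theta_L) * q_L
Step 3: = 36 * 7/10
Step 4: = 126/5

126/5


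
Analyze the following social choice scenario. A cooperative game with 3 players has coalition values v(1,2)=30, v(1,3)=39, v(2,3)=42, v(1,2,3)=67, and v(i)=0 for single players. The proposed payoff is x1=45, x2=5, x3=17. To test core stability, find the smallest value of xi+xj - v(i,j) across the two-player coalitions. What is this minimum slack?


Step 1: Slack for coalition (1,2): x1+x2 - v12 = 50 - 30 = 20
Step 2: Slack for coalition (1,3): x1+x3 - v13 = 62 - 39 = 23
Step 3: Slack for coalition (2,3): x2+x3 - v23 = 22 - 42 = -20
Step 4: Minimum slack = min(20, 23, -20) = -20, attained by (2,3); coalition (2,3) can block (slack < 0), so the allocation is not in the core

-20
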